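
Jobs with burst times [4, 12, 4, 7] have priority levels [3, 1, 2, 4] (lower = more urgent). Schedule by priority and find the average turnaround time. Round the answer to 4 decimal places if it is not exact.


Sort by priority (ascending = highest first):
Order: [(1, 12), (2, 4), (3, 4), (4, 7)]
Completion times:
  Priority 1, burst=12, C=12
  Priority 2, burst=4, C=16
  Priority 3, burst=4, C=20
  Priority 4, burst=7, C=27
Average turnaround = 75/4 = 18.75

18.75


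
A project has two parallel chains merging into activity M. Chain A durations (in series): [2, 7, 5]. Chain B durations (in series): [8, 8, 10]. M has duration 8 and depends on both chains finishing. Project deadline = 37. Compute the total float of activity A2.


Forward pass: ES(A2) = sum of predecessors on chain A = 2
EF = ES + duration = 2 + 7 = 9
Backward pass: LF(M) = deadline = 37; LS(M) = 37 - 8 = 29
LF(A2) = LS(M) - sum(successors on chain A) = 29 - 5 = 24
LS = LF - duration = 24 - 7 = 17
Total float = LS - ES = 17 - 2 = 15

15


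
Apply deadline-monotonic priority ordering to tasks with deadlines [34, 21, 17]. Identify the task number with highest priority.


Sort tasks by relative deadline (ascending):
  Task 3: deadline = 17
  Task 2: deadline = 21
  Task 1: deadline = 34
Priority order (highest first): [3, 2, 1]
Highest priority task = 3

3


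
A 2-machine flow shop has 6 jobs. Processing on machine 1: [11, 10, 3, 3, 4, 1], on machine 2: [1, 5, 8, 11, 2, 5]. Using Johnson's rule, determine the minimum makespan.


Apply Johnson's rule:
  Group 1 (a <= b): [(6, 1, 5), (3, 3, 8), (4, 3, 11)]
  Group 2 (a > b): [(2, 10, 5), (5, 4, 2), (1, 11, 1)]
Optimal job order: [6, 3, 4, 2, 5, 1]
Schedule:
  Job 6: M1 done at 1, M2 done at 6
  Job 3: M1 done at 4, M2 done at 14
  Job 4: M1 done at 7, M2 done at 25
  Job 2: M1 done at 17, M2 done at 30
  Job 5: M1 done at 21, M2 done at 32
  Job 1: M1 done at 32, M2 done at 33
Makespan = 33

33


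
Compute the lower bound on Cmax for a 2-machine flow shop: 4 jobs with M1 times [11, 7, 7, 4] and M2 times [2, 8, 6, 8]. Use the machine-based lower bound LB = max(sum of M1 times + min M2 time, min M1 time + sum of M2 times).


LB1 = sum(M1 times) + min(M2 times) = 29 + 2 = 31
LB2 = min(M1 times) + sum(M2 times) = 4 + 24 = 28
Lower bound = max(LB1, LB2) = max(31, 28) = 31

31


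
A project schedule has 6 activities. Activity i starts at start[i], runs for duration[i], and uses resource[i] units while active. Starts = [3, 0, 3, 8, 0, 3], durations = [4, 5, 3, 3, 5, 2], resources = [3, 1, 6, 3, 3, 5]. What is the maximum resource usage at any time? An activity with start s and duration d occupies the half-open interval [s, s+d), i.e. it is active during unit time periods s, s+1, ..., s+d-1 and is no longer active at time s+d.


Each activity i is active on [start_i, start_i + duration_i).
Compute total resource usage per time slot:
  t=0: active resources = [1, 3], total = 4
  t=1: active resources = [1, 3], total = 4
  t=2: active resources = [1, 3], total = 4
  t=3: active resources = [3, 1, 6, 3, 5], total = 18
  t=4: active resources = [3, 1, 6, 3, 5], total = 18
  t=5: active resources = [3, 6], total = 9
  t=6: active resources = [3], total = 3
  t=7: active resources = [], total = 0
  t=8: active resources = [3], total = 3
  t=9: active resources = [3], total = 3
  t=10: active resources = [3], total = 3
Peak resource demand = 18

18


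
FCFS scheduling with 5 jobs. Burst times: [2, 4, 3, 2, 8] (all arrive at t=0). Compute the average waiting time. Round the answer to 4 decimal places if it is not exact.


FCFS order (as given): [2, 4, 3, 2, 8]
Waiting times:
  Job 1: wait = 0
  Job 2: wait = 2
  Job 3: wait = 6
  Job 4: wait = 9
  Job 5: wait = 11
Sum of waiting times = 28
Average waiting time = 28/5 = 5.6

5.6


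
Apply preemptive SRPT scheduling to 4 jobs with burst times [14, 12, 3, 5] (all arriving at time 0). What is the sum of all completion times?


Since all jobs arrive at t=0, SRPT equals SPT ordering.
SPT order: [3, 5, 12, 14]
Completion times:
  Job 1: p=3, C=3
  Job 2: p=5, C=8
  Job 3: p=12, C=20
  Job 4: p=14, C=34
Total completion time = 3 + 8 + 20 + 34 = 65

65


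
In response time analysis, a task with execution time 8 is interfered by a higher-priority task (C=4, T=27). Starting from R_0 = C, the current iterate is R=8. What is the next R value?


R_next = C + ceil(R_prev / T_hp) * C_hp
ceil(8 / 27) = ceil(0.2963) = 1
Interference = 1 * 4 = 4
R_next = 8 + 4 = 12

12


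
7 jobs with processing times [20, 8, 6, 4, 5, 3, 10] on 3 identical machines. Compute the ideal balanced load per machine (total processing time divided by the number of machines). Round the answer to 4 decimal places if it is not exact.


Total processing time = 20 + 8 + 6 + 4 + 5 + 3 + 10 = 56
Number of machines = 3
Ideal balanced load = 56 / 3 = 18.6667

18.6667


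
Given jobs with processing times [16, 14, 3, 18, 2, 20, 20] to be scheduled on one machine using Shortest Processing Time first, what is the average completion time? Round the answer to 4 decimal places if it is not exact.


Sort jobs by processing time (SPT order): [2, 3, 14, 16, 18, 20, 20]
Compute completion times sequentially:
  Job 1: processing = 2, completes at 2
  Job 2: processing = 3, completes at 5
  Job 3: processing = 14, completes at 19
  Job 4: processing = 16, completes at 35
  Job 5: processing = 18, completes at 53
  Job 6: processing = 20, completes at 73
  Job 7: processing = 20, completes at 93
Sum of completion times = 280
Average completion time = 280/7 = 40.0

40.0


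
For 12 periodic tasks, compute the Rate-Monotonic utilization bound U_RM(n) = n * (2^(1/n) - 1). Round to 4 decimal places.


Compute 2^(1/12) = 1.0594630944
Subtract 1: 1.0594630944 - 1 = 0.0594630944
Multiply by n: 12 * 0.0594630944 = 0.7135571328
Round to 4 dp: 0.7136

0.7136


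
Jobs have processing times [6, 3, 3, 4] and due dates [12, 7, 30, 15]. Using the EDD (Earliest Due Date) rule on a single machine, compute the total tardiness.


Sort by due date (EDD order): [(3, 7), (6, 12), (4, 15), (3, 30)]
Compute completion times and tardiness:
  Job 1: p=3, d=7, C=3, tardiness=max(0,3-7)=0
  Job 2: p=6, d=12, C=9, tardiness=max(0,9-12)=0
  Job 3: p=4, d=15, C=13, tardiness=max(0,13-15)=0
  Job 4: p=3, d=30, C=16, tardiness=max(0,16-30)=0
Total tardiness = 0

0


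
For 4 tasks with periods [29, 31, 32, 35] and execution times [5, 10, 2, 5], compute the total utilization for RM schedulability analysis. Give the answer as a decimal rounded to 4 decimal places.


Compute individual utilizations (exact fractions):
  Task 1: C/T = 5/29 (approx. 0.1724)
  Task 2: C/T = 10/31 (approx. 0.3226)
  Task 3: C/T = 2/32 = 1/16 (approx. 0.0625)
  Task 4: C/T = 5/35 = 1/7 (approx. 0.1429)
Total utilization U = 5/29 + 10/31 + 1/16 + 1/7 = 70517/100688
Rounded to 4 decimal places: U = 0.7004
RM (Liu & Layland) bound for 4 tasks = 0.756828; compare with U = 70517/100688 (approx. 0.700352)
U <= bound, so schedulable by RM sufficient condition.

0.7004


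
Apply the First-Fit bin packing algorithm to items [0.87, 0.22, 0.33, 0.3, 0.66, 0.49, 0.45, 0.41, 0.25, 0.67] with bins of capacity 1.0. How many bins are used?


Place items sequentially using First-Fit:
  Item 0.87 -> new Bin 1
  Item 0.22 -> new Bin 2
  Item 0.33 -> Bin 2 (now 0.55)
  Item 0.3 -> Bin 2 (now 0.85)
  Item 0.66 -> new Bin 3
  Item 0.49 -> new Bin 4
  Item 0.45 -> Bin 4 (now 0.94)
  Item 0.41 -> new Bin 5
  Item 0.25 -> Bin 3 (now 0.91)
  Item 0.67 -> new Bin 6
Total bins used = 6

6


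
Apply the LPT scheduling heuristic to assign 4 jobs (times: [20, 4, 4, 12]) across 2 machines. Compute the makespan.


Sort jobs in decreasing order (LPT): [20, 12, 4, 4]
Assign each job to the least loaded machine:
  Machine 1: jobs [20], load = 20
  Machine 2: jobs [12, 4, 4], load = 20
Makespan = max load = 20

20


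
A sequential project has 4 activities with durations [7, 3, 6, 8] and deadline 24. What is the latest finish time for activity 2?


LF(activity 2) = deadline - sum of successor durations
Successors: activities 3 through 4 with durations [6, 8]
Sum of successor durations = 14
LF = 24 - 14 = 10

10


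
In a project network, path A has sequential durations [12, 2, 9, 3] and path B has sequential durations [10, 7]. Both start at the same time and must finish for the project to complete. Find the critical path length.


Path A total = 12 + 2 + 9 + 3 = 26
Path B total = 10 + 7 = 17
Critical path = longest path = max(26, 17) = 26

26


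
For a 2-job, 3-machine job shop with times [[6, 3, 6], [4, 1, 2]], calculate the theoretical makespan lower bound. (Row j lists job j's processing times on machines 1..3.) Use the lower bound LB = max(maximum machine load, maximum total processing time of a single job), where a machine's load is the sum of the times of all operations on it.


Machine loads:
  Machine 1: 6 + 4 = 10
  Machine 2: 3 + 1 = 4
  Machine 3: 6 + 2 = 8
Max machine load = 10
Job totals:
  Job 1: 15
  Job 2: 7
Max job total = 15
Lower bound = max(10, 15) = 15

15


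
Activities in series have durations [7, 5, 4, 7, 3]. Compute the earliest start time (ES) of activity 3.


Activity 3 starts after activities 1 through 2 complete.
Predecessor durations: [7, 5]
ES = 7 + 5 = 12

12


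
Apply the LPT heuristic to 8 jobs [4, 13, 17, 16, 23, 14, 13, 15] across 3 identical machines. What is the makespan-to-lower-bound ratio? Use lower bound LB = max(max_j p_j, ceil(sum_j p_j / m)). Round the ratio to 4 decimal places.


LPT order: [23, 17, 16, 15, 14, 13, 13, 4]
Machine loads after assignment: [36, 44, 35]
LPT makespan = 44
Lower bound = max(max_job, ceil(total/3)) = max(23, 39) = 39
Ratio = 44 / 39 = 1.1282

1.1282


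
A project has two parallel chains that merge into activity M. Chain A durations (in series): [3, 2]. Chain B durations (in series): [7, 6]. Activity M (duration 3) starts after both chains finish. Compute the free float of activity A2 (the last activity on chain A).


ES(A2) = sum of predecessors on chain A = 3
EF(A2) = ES + duration = 3 + 2 = 5
Successor of A2 is M. ES(M) = max(sum(A), sum(B)) = max(5, 13) = 13
Free float = ES(successor) - EF(current) = 13 - 5 = 8

8


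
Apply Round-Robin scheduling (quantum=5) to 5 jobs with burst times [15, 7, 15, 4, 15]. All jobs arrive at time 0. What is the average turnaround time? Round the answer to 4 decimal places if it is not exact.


Time quantum = 5
Execution trace:
  J1 runs 5 units, time = 5
  J2 runs 5 units, time = 10
  J3 runs 5 units, time = 15
  J4 runs 4 units, time = 19
  J5 runs 5 units, time = 24
  J1 runs 5 units, time = 29
  J2 runs 2 units, time = 31
  J3 runs 5 units, time = 36
  J5 runs 5 units, time = 41
  J1 runs 5 units, time = 46
  J3 runs 5 units, time = 51
  J5 runs 5 units, time = 56
Finish times: [46, 31, 51, 19, 56]
Average turnaround = 203/5 = 40.6

40.6


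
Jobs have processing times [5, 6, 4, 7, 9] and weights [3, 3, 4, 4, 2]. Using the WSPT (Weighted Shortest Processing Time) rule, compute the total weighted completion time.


Compute p/w ratios and sort ascending (WSPT): [(4, 4), (5, 3), (7, 4), (6, 3), (9, 2)]
Compute weighted completion times:
  Job (p=4,w=4): C=4, w*C=4*4=16
  Job (p=5,w=3): C=9, w*C=3*9=27
  Job (p=7,w=4): C=16, w*C=4*16=64
  Job (p=6,w=3): C=22, w*C=3*22=66
  Job (p=9,w=2): C=31, w*C=2*31=62
Total weighted completion time = 235

235


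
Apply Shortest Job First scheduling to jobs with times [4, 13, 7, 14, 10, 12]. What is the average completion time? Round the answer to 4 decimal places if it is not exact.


SJF order (ascending): [4, 7, 10, 12, 13, 14]
Completion times:
  Job 1: burst=4, C=4
  Job 2: burst=7, C=11
  Job 3: burst=10, C=21
  Job 4: burst=12, C=33
  Job 5: burst=13, C=46
  Job 6: burst=14, C=60
Average completion = 175/6 = 29.1667

29.1667


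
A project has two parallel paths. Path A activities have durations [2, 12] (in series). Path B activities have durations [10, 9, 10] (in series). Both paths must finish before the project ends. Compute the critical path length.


Path A total = 2 + 12 = 14
Path B total = 10 + 9 + 10 = 29
Critical path = longest path = max(14, 29) = 29

29


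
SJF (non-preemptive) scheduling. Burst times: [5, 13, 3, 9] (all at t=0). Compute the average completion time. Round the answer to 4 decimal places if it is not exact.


SJF order (ascending): [3, 5, 9, 13]
Completion times:
  Job 1: burst=3, C=3
  Job 2: burst=5, C=8
  Job 3: burst=9, C=17
  Job 4: burst=13, C=30
Average completion = 58/4 = 14.5

14.5


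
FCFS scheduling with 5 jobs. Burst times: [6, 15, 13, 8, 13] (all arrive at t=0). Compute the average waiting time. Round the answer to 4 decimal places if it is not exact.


FCFS order (as given): [6, 15, 13, 8, 13]
Waiting times:
  Job 1: wait = 0
  Job 2: wait = 6
  Job 3: wait = 21
  Job 4: wait = 34
  Job 5: wait = 42
Sum of waiting times = 103
Average waiting time = 103/5 = 20.6

20.6


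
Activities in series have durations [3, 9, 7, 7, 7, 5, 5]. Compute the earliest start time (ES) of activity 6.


Activity 6 starts after activities 1 through 5 complete.
Predecessor durations: [3, 9, 7, 7, 7]
ES = 3 + 9 + 7 + 7 + 7 = 33

33


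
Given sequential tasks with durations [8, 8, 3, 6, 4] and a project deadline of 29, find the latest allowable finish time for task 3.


LF(activity 3) = deadline - sum of successor durations
Successors: activities 4 through 5 with durations [6, 4]
Sum of successor durations = 10
LF = 29 - 10 = 19

19


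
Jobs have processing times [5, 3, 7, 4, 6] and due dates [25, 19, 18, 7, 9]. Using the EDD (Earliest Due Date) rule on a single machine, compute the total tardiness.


Sort by due date (EDD order): [(4, 7), (6, 9), (7, 18), (3, 19), (5, 25)]
Compute completion times and tardiness:
  Job 1: p=4, d=7, C=4, tardiness=max(0,4-7)=0
  Job 2: p=6, d=9, C=10, tardiness=max(0,10-9)=1
  Job 3: p=7, d=18, C=17, tardiness=max(0,17-18)=0
  Job 4: p=3, d=19, C=20, tardiness=max(0,20-19)=1
  Job 5: p=5, d=25, C=25, tardiness=max(0,25-25)=0
Total tardiness = 2

2


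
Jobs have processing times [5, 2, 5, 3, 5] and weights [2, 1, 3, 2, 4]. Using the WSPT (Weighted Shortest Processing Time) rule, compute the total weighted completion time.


Compute p/w ratios and sort ascending (WSPT): [(5, 4), (3, 2), (5, 3), (2, 1), (5, 2)]
Compute weighted completion times:
  Job (p=5,w=4): C=5, w*C=4*5=20
  Job (p=3,w=2): C=8, w*C=2*8=16
  Job (p=5,w=3): C=13, w*C=3*13=39
  Job (p=2,w=1): C=15, w*C=1*15=15
  Job (p=5,w=2): C=20, w*C=2*20=40
Total weighted completion time = 130

130


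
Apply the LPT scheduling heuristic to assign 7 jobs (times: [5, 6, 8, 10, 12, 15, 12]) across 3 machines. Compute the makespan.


Sort jobs in decreasing order (LPT): [15, 12, 12, 10, 8, 6, 5]
Assign each job to the least loaded machine:
  Machine 1: jobs [15, 6], load = 21
  Machine 2: jobs [12, 10], load = 22
  Machine 3: jobs [12, 8, 5], load = 25
Makespan = max load = 25

25


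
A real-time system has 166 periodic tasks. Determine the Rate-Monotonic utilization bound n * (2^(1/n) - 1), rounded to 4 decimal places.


Compute 2^(1/166) = 1.0041843153
Subtract 1: 1.0041843153 - 1 = 0.0041843153
Multiply by n: 166 * 0.0041843153 = 0.6945963398
Round to 4 dp: 0.6946

0.6946


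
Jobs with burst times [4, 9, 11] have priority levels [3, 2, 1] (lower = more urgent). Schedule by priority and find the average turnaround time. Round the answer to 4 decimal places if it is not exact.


Sort by priority (ascending = highest first):
Order: [(1, 11), (2, 9), (3, 4)]
Completion times:
  Priority 1, burst=11, C=11
  Priority 2, burst=9, C=20
  Priority 3, burst=4, C=24
Average turnaround = 55/3 = 18.3333

18.3333


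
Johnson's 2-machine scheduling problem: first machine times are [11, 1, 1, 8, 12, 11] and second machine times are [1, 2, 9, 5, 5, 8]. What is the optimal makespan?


Apply Johnson's rule:
  Group 1 (a <= b): [(2, 1, 2), (3, 1, 9)]
  Group 2 (a > b): [(6, 11, 8), (4, 8, 5), (5, 12, 5), (1, 11, 1)]
Optimal job order: [2, 3, 6, 4, 5, 1]
Schedule:
  Job 2: M1 done at 1, M2 done at 3
  Job 3: M1 done at 2, M2 done at 12
  Job 6: M1 done at 13, M2 done at 21
  Job 4: M1 done at 21, M2 done at 26
  Job 5: M1 done at 33, M2 done at 38
  Job 1: M1 done at 44, M2 done at 45
Makespan = 45

45


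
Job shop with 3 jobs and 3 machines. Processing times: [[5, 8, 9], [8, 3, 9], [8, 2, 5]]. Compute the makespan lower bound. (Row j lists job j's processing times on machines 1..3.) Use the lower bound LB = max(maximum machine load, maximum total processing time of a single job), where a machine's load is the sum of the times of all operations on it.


Machine loads:
  Machine 1: 5 + 8 + 8 = 21
  Machine 2: 8 + 3 + 2 = 13
  Machine 3: 9 + 9 + 5 = 23
Max machine load = 23
Job totals:
  Job 1: 22
  Job 2: 20
  Job 3: 15
Max job total = 22
Lower bound = max(23, 22) = 23

23


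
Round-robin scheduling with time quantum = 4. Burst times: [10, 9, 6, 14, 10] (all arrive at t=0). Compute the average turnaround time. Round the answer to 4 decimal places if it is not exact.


Time quantum = 4
Execution trace:
  J1 runs 4 units, time = 4
  J2 runs 4 units, time = 8
  J3 runs 4 units, time = 12
  J4 runs 4 units, time = 16
  J5 runs 4 units, time = 20
  J1 runs 4 units, time = 24
  J2 runs 4 units, time = 28
  J3 runs 2 units, time = 30
  J4 runs 4 units, time = 34
  J5 runs 4 units, time = 38
  J1 runs 2 units, time = 40
  J2 runs 1 units, time = 41
  J4 runs 4 units, time = 45
  J5 runs 2 units, time = 47
  J4 runs 2 units, time = 49
Finish times: [40, 41, 30, 49, 47]
Average turnaround = 207/5 = 41.4

41.4


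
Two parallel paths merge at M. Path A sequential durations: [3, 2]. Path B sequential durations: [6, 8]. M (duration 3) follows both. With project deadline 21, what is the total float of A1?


Forward pass: ES(A1) = sum of predecessors on chain A = 0
EF = ES + duration = 0 + 3 = 3
Backward pass: LF(M) = deadline = 21; LS(M) = 21 - 3 = 18
LF(A1) = LS(M) - sum(successors on chain A) = 18 - 2 = 16
LS = LF - duration = 16 - 3 = 13
Total float = LS - ES = 13 - 0 = 13

13


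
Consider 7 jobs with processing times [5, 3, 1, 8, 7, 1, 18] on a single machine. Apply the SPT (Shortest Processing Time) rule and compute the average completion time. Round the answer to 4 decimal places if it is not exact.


Sort jobs by processing time (SPT order): [1, 1, 3, 5, 7, 8, 18]
Compute completion times sequentially:
  Job 1: processing = 1, completes at 1
  Job 2: processing = 1, completes at 2
  Job 3: processing = 3, completes at 5
  Job 4: processing = 5, completes at 10
  Job 5: processing = 7, completes at 17
  Job 6: processing = 8, completes at 25
  Job 7: processing = 18, completes at 43
Sum of completion times = 103
Average completion time = 103/7 = 14.7143

14.7143


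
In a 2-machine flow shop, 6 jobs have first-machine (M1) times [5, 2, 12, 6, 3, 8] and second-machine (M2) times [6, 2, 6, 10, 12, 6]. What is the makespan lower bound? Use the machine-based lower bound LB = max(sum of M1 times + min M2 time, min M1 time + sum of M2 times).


LB1 = sum(M1 times) + min(M2 times) = 36 + 2 = 38
LB2 = min(M1 times) + sum(M2 times) = 2 + 42 = 44
Lower bound = max(LB1, LB2) = max(38, 44) = 44

44


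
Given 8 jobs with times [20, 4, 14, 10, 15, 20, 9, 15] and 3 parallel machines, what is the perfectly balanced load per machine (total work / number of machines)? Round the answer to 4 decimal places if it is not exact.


Total processing time = 20 + 4 + 14 + 10 + 15 + 20 + 9 + 15 = 107
Number of machines = 3
Ideal balanced load = 107 / 3 = 35.6667

35.6667


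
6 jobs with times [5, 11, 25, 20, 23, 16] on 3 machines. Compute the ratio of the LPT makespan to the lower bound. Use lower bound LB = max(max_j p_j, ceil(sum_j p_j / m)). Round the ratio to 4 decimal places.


LPT order: [25, 23, 20, 16, 11, 5]
Machine loads after assignment: [30, 34, 36]
LPT makespan = 36
Lower bound = max(max_job, ceil(total/3)) = max(25, 34) = 34
Ratio = 36 / 34 = 1.0588

1.0588


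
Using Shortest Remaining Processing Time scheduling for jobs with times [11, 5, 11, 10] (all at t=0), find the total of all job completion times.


Since all jobs arrive at t=0, SRPT equals SPT ordering.
SPT order: [5, 10, 11, 11]
Completion times:
  Job 1: p=5, C=5
  Job 2: p=10, C=15
  Job 3: p=11, C=26
  Job 4: p=11, C=37
Total completion time = 5 + 15 + 26 + 37 = 83

83


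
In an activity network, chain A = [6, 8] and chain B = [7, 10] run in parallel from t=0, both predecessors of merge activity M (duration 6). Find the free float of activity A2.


ES(A2) = sum of predecessors on chain A = 6
EF(A2) = ES + duration = 6 + 8 = 14
Successor of A2 is M. ES(M) = max(sum(A), sum(B)) = max(14, 17) = 17
Free float = ES(successor) - EF(current) = 17 - 14 = 3

3


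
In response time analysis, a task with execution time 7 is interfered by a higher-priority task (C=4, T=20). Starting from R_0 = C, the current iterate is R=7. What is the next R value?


R_next = C + ceil(R_prev / T_hp) * C_hp
ceil(7 / 20) = ceil(0.35) = 1
Interference = 1 * 4 = 4
R_next = 7 + 4 = 11

11


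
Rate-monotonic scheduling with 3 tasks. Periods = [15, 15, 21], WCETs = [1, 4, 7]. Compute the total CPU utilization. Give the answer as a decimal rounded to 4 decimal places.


Compute individual utilizations (exact fractions):
  Task 1: C/T = 1/15 (approx. 0.0667)
  Task 2: C/T = 4/15 (approx. 0.2667)
  Task 3: C/T = 7/21 = 1/3 (approx. 0.3333)
Total utilization U = 1/15 + 4/15 + 1/3 = 2/3
Rounded to 4 decimal places: U = 0.6667
RM (Liu & Layland) bound for 3 tasks = 0.779763; compare with U = 2/3 (approx. 0.666667)
U <= bound, so schedulable by RM sufficient condition.

0.6667


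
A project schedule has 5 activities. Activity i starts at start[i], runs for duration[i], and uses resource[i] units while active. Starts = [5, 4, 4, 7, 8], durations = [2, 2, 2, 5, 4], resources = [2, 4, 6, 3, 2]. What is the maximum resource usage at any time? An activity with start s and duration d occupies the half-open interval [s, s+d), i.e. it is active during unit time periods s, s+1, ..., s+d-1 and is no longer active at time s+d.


Each activity i is active on [start_i, start_i + duration_i).
Compute total resource usage per time slot:
  t=0: active resources = [], total = 0
  t=1: active resources = [], total = 0
  t=2: active resources = [], total = 0
  t=3: active resources = [], total = 0
  t=4: active resources = [4, 6], total = 10
  t=5: active resources = [2, 4, 6], total = 12
  t=6: active resources = [2], total = 2
  t=7: active resources = [3], total = 3
  t=8: active resources = [3, 2], total = 5
  t=9: active resources = [3, 2], total = 5
  t=10: active resources = [3, 2], total = 5
  t=11: active resources = [3, 2], total = 5
Peak resource demand = 12

12


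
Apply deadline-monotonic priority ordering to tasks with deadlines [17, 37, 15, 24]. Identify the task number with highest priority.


Sort tasks by relative deadline (ascending):
  Task 3: deadline = 15
  Task 1: deadline = 17
  Task 4: deadline = 24
  Task 2: deadline = 37
Priority order (highest first): [3, 1, 4, 2]
Highest priority task = 3

3


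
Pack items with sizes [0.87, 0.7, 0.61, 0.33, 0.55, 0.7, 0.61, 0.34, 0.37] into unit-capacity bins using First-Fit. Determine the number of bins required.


Place items sequentially using First-Fit:
  Item 0.87 -> new Bin 1
  Item 0.7 -> new Bin 2
  Item 0.61 -> new Bin 3
  Item 0.33 -> Bin 3 (now 0.94)
  Item 0.55 -> new Bin 4
  Item 0.7 -> new Bin 5
  Item 0.61 -> new Bin 6
  Item 0.34 -> Bin 4 (now 0.89)
  Item 0.37 -> Bin 6 (now 0.98)
Total bins used = 6

6


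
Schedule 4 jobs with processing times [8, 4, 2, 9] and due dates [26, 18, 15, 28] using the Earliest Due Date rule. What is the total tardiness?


Sort by due date (EDD order): [(2, 15), (4, 18), (8, 26), (9, 28)]
Compute completion times and tardiness:
  Job 1: p=2, d=15, C=2, tardiness=max(0,2-15)=0
  Job 2: p=4, d=18, C=6, tardiness=max(0,6-18)=0
  Job 3: p=8, d=26, C=14, tardiness=max(0,14-26)=0
  Job 4: p=9, d=28, C=23, tardiness=max(0,23-28)=0
Total tardiness = 0

0


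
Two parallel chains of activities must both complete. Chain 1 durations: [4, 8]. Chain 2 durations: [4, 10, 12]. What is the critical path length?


Path A total = 4 + 8 = 12
Path B total = 4 + 10 + 12 = 26
Critical path = longest path = max(12, 26) = 26

26


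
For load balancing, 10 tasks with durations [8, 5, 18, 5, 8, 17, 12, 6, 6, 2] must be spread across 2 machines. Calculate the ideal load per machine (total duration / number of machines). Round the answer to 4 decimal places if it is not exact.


Total processing time = 8 + 5 + 18 + 5 + 8 + 17 + 12 + 6 + 6 + 2 = 87
Number of machines = 2
Ideal balanced load = 87 / 2 = 43.5

43.5


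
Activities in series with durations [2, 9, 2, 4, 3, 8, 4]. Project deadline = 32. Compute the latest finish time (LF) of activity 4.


LF(activity 4) = deadline - sum of successor durations
Successors: activities 5 through 7 with durations [3, 8, 4]
Sum of successor durations = 15
LF = 32 - 15 = 17

17


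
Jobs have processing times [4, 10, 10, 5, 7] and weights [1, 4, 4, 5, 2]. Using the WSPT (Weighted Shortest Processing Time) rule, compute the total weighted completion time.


Compute p/w ratios and sort ascending (WSPT): [(5, 5), (10, 4), (10, 4), (7, 2), (4, 1)]
Compute weighted completion times:
  Job (p=5,w=5): C=5, w*C=5*5=25
  Job (p=10,w=4): C=15, w*C=4*15=60
  Job (p=10,w=4): C=25, w*C=4*25=100
  Job (p=7,w=2): C=32, w*C=2*32=64
  Job (p=4,w=1): C=36, w*C=1*36=36
Total weighted completion time = 285

285


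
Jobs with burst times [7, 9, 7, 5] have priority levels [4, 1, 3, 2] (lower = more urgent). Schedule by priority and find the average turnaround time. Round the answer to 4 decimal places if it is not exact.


Sort by priority (ascending = highest first):
Order: [(1, 9), (2, 5), (3, 7), (4, 7)]
Completion times:
  Priority 1, burst=9, C=9
  Priority 2, burst=5, C=14
  Priority 3, burst=7, C=21
  Priority 4, burst=7, C=28
Average turnaround = 72/4 = 18.0

18.0


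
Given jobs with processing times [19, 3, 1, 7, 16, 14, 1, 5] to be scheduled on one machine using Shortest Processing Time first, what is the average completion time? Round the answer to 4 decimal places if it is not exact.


Sort jobs by processing time (SPT order): [1, 1, 3, 5, 7, 14, 16, 19]
Compute completion times sequentially:
  Job 1: processing = 1, completes at 1
  Job 2: processing = 1, completes at 2
  Job 3: processing = 3, completes at 5
  Job 4: processing = 5, completes at 10
  Job 5: processing = 7, completes at 17
  Job 6: processing = 14, completes at 31
  Job 7: processing = 16, completes at 47
  Job 8: processing = 19, completes at 66
Sum of completion times = 179
Average completion time = 179/8 = 22.375

22.375


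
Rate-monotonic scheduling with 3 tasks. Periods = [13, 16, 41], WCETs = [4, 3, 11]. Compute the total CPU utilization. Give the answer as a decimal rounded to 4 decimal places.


Compute individual utilizations (exact fractions):
  Task 1: C/T = 4/13 (approx. 0.3077)
  Task 2: C/T = 3/16 (approx. 0.1875)
  Task 3: C/T = 11/41 (approx. 0.2683)
Total utilization U = 4/13 + 3/16 + 11/41 = 6511/8528
Rounded to 4 decimal places: U = 0.7635
RM (Liu & Layland) bound for 3 tasks = 0.779763; compare with U = 6511/8528 (approx. 0.763485)
U <= bound, so schedulable by RM sufficient condition.

0.7635


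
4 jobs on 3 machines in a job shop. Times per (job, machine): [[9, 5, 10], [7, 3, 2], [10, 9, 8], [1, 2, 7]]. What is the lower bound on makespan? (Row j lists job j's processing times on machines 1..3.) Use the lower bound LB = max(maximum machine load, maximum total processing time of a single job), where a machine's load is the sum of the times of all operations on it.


Machine loads:
  Machine 1: 9 + 7 + 10 + 1 = 27
  Machine 2: 5 + 3 + 9 + 2 = 19
  Machine 3: 10 + 2 + 8 + 7 = 27
Max machine load = 27
Job totals:
  Job 1: 24
  Job 2: 12
  Job 3: 27
  Job 4: 10
Max job total = 27
Lower bound = max(27, 27) = 27

27


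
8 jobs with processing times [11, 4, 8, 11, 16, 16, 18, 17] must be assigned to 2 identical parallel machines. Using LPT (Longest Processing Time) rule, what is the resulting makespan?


Sort jobs in decreasing order (LPT): [18, 17, 16, 16, 11, 11, 8, 4]
Assign each job to the least loaded machine:
  Machine 1: jobs [18, 16, 11, 4], load = 49
  Machine 2: jobs [17, 16, 11, 8], load = 52
Makespan = max load = 52

52


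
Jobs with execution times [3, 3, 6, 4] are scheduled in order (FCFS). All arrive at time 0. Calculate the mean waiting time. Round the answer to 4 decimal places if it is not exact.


FCFS order (as given): [3, 3, 6, 4]
Waiting times:
  Job 1: wait = 0
  Job 2: wait = 3
  Job 3: wait = 6
  Job 4: wait = 12
Sum of waiting times = 21
Average waiting time = 21/4 = 5.25

5.25


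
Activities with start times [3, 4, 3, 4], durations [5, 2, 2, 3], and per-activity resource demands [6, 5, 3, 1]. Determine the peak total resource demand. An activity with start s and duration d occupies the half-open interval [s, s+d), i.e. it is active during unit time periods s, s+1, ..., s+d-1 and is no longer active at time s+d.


Each activity i is active on [start_i, start_i + duration_i).
Compute total resource usage per time slot:
  t=0: active resources = [], total = 0
  t=1: active resources = [], total = 0
  t=2: active resources = [], total = 0
  t=3: active resources = [6, 3], total = 9
  t=4: active resources = [6, 5, 3, 1], total = 15
  t=5: active resources = [6, 5, 1], total = 12
  t=6: active resources = [6, 1], total = 7
  t=7: active resources = [6], total = 6
Peak resource demand = 15

15


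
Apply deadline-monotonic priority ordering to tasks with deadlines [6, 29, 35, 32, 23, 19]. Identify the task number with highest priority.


Sort tasks by relative deadline (ascending):
  Task 1: deadline = 6
  Task 6: deadline = 19
  Task 5: deadline = 23
  Task 2: deadline = 29
  Task 4: deadline = 32
  Task 3: deadline = 35
Priority order (highest first): [1, 6, 5, 2, 4, 3]
Highest priority task = 1

1


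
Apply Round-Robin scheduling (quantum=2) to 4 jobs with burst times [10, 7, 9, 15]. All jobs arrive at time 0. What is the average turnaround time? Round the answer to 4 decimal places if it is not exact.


Time quantum = 2
Execution trace:
  J1 runs 2 units, time = 2
  J2 runs 2 units, time = 4
  J3 runs 2 units, time = 6
  J4 runs 2 units, time = 8
  J1 runs 2 units, time = 10
  J2 runs 2 units, time = 12
  J3 runs 2 units, time = 14
  J4 runs 2 units, time = 16
  J1 runs 2 units, time = 18
  J2 runs 2 units, time = 20
  J3 runs 2 units, time = 22
  J4 runs 2 units, time = 24
  J1 runs 2 units, time = 26
  J2 runs 1 units, time = 27
  J3 runs 2 units, time = 29
  J4 runs 2 units, time = 31
  J1 runs 2 units, time = 33
  J3 runs 1 units, time = 34
  J4 runs 2 units, time = 36
  J4 runs 2 units, time = 38
  J4 runs 2 units, time = 40
  J4 runs 1 units, time = 41
Finish times: [33, 27, 34, 41]
Average turnaround = 135/4 = 33.75

33.75


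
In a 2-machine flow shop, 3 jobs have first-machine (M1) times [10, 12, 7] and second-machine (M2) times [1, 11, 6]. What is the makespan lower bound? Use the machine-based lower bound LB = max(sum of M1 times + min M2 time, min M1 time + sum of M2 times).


LB1 = sum(M1 times) + min(M2 times) = 29 + 1 = 30
LB2 = min(M1 times) + sum(M2 times) = 7 + 18 = 25
Lower bound = max(LB1, LB2) = max(30, 25) = 30

30


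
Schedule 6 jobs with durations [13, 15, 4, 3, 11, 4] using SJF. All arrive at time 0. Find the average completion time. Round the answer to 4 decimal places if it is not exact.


SJF order (ascending): [3, 4, 4, 11, 13, 15]
Completion times:
  Job 1: burst=3, C=3
  Job 2: burst=4, C=7
  Job 3: burst=4, C=11
  Job 4: burst=11, C=22
  Job 5: burst=13, C=35
  Job 6: burst=15, C=50
Average completion = 128/6 = 21.3333

21.3333


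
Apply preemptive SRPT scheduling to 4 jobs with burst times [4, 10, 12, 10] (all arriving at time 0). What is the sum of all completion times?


Since all jobs arrive at t=0, SRPT equals SPT ordering.
SPT order: [4, 10, 10, 12]
Completion times:
  Job 1: p=4, C=4
  Job 2: p=10, C=14
  Job 3: p=10, C=24
  Job 4: p=12, C=36
Total completion time = 4 + 14 + 24 + 36 = 78

78


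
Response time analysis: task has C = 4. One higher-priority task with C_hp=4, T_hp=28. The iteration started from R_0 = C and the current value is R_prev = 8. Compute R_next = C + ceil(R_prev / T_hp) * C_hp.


R_next = C + ceil(R_prev / T_hp) * C_hp
ceil(8 / 28) = ceil(0.2857) = 1
Interference = 1 * 4 = 4
R_next = 4 + 4 = 8
R_next = R_prev, so the iteration has converged (response time = 8).

8


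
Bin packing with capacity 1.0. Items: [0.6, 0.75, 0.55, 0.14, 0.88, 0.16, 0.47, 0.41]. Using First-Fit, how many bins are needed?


Place items sequentially using First-Fit:
  Item 0.6 -> new Bin 1
  Item 0.75 -> new Bin 2
  Item 0.55 -> new Bin 3
  Item 0.14 -> Bin 1 (now 0.74)
  Item 0.88 -> new Bin 4
  Item 0.16 -> Bin 1 (now 0.9)
  Item 0.47 -> new Bin 5
  Item 0.41 -> Bin 3 (now 0.96)
Total bins used = 5

5


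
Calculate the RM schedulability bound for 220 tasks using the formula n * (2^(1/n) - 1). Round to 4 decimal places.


Compute 2^(1/220) = 1.0031556376
Subtract 1: 1.0031556376 - 1 = 0.0031556376
Multiply by n: 220 * 0.0031556376 = 0.6942402720
Round to 4 dp: 0.6942

0.6942


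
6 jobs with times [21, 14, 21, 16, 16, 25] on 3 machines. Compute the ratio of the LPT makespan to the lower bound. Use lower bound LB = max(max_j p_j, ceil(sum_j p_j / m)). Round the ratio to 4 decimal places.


LPT order: [25, 21, 21, 16, 16, 14]
Machine loads after assignment: [39, 37, 37]
LPT makespan = 39
Lower bound = max(max_job, ceil(total/3)) = max(25, 38) = 38
Ratio = 39 / 38 = 1.0263

1.0263


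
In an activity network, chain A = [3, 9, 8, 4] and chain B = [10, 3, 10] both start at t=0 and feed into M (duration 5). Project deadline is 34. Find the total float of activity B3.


Forward pass: ES(B3) = sum of predecessors on chain B = 13
EF = ES + duration = 13 + 10 = 23
Backward pass: LF(M) = deadline = 34; LS(M) = 34 - 5 = 29
LF(B3) = LS(M) - sum(successors on chain B) = 29 - 0 = 29
LS = LF - duration = 29 - 10 = 19
Total float = LS - ES = 19 - 13 = 6

6


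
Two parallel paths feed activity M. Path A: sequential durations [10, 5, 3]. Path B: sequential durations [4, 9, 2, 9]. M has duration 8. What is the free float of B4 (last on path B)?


ES(B4) = sum of predecessors on chain B = 15
EF(B4) = ES + duration = 15 + 9 = 24
Successor of B4 is M. ES(M) = max(sum(A), sum(B)) = max(18, 24) = 24
Free float = ES(successor) - EF(current) = 24 - 24 = 0

0


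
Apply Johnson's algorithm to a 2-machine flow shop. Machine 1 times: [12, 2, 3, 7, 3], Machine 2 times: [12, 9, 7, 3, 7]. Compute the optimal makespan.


Apply Johnson's rule:
  Group 1 (a <= b): [(2, 2, 9), (3, 3, 7), (5, 3, 7), (1, 12, 12)]
  Group 2 (a > b): [(4, 7, 3)]
Optimal job order: [2, 3, 5, 1, 4]
Schedule:
  Job 2: M1 done at 2, M2 done at 11
  Job 3: M1 done at 5, M2 done at 18
  Job 5: M1 done at 8, M2 done at 25
  Job 1: M1 done at 20, M2 done at 37
  Job 4: M1 done at 27, M2 done at 40
Makespan = 40

40


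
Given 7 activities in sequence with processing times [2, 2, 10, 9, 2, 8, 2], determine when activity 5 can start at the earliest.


Activity 5 starts after activities 1 through 4 complete.
Predecessor durations: [2, 2, 10, 9]
ES = 2 + 2 + 10 + 9 = 23

23


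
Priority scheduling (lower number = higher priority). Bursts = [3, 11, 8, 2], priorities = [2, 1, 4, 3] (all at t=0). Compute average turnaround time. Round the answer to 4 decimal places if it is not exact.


Sort by priority (ascending = highest first):
Order: [(1, 11), (2, 3), (3, 2), (4, 8)]
Completion times:
  Priority 1, burst=11, C=11
  Priority 2, burst=3, C=14
  Priority 3, burst=2, C=16
  Priority 4, burst=8, C=24
Average turnaround = 65/4 = 16.25

16.25


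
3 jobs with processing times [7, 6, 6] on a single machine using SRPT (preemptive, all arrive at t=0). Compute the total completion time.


Since all jobs arrive at t=0, SRPT equals SPT ordering.
SPT order: [6, 6, 7]
Completion times:
  Job 1: p=6, C=6
  Job 2: p=6, C=12
  Job 3: p=7, C=19
Total completion time = 6 + 12 + 19 = 37

37


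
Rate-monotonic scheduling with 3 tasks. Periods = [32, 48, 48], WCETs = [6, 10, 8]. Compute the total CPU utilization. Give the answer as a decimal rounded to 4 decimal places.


Compute individual utilizations (exact fractions):
  Task 1: C/T = 6/32 = 3/16 (approx. 0.1875)
  Task 2: C/T = 10/48 = 5/24 (approx. 0.2083)
  Task 3: C/T = 8/48 = 1/6 (approx. 0.1667)
Total utilization U = 3/16 + 5/24 + 1/6 = 9/16
Rounded to 4 decimal places: U = 0.5625
RM (Liu & Layland) bound for 3 tasks = 0.779763; compare with U = 9/16 (approx. 0.562500)
U <= bound, so schedulable by RM sufficient condition.

0.5625


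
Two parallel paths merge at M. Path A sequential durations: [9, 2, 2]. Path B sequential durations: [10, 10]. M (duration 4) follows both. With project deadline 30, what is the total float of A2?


Forward pass: ES(A2) = sum of predecessors on chain A = 9
EF = ES + duration = 9 + 2 = 11
Backward pass: LF(M) = deadline = 30; LS(M) = 30 - 4 = 26
LF(A2) = LS(M) - sum(successors on chain A) = 26 - 2 = 24
LS = LF - duration = 24 - 2 = 22
Total float = LS - ES = 22 - 9 = 13

13


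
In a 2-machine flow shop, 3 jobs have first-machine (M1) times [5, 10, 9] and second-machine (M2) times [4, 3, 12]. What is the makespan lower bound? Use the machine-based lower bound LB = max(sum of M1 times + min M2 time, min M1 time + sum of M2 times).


LB1 = sum(M1 times) + min(M2 times) = 24 + 3 = 27
LB2 = min(M1 times) + sum(M2 times) = 5 + 19 = 24
Lower bound = max(LB1, LB2) = max(27, 24) = 27

27


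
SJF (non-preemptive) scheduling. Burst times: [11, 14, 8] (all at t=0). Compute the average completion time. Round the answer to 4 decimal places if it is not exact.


SJF order (ascending): [8, 11, 14]
Completion times:
  Job 1: burst=8, C=8
  Job 2: burst=11, C=19
  Job 3: burst=14, C=33
Average completion = 60/3 = 20.0

20.0


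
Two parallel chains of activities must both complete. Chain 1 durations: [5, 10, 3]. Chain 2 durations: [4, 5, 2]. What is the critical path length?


Path A total = 5 + 10 + 3 = 18
Path B total = 4 + 5 + 2 = 11
Critical path = longest path = max(18, 11) = 18

18


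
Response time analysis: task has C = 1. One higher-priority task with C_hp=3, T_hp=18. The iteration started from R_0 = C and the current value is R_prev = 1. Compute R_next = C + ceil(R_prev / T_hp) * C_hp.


R_next = C + ceil(R_prev / T_hp) * C_hp
ceil(1 / 18) = ceil(0.0556) = 1
Interference = 1 * 3 = 3
R_next = 1 + 3 = 4

4


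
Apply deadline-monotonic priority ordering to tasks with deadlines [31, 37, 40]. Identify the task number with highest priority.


Sort tasks by relative deadline (ascending):
  Task 1: deadline = 31
  Task 2: deadline = 37
  Task 3: deadline = 40
Priority order (highest first): [1, 2, 3]
Highest priority task = 1

1


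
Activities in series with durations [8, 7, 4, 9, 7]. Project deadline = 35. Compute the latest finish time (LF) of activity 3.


LF(activity 3) = deadline - sum of successor durations
Successors: activities 4 through 5 with durations [9, 7]
Sum of successor durations = 16
LF = 35 - 16 = 19

19


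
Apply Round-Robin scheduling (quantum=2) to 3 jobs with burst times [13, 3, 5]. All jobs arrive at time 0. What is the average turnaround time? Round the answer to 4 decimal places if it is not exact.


Time quantum = 2
Execution trace:
  J1 runs 2 units, time = 2
  J2 runs 2 units, time = 4
  J3 runs 2 units, time = 6
  J1 runs 2 units, time = 8
  J2 runs 1 units, time = 9
  J3 runs 2 units, time = 11
  J1 runs 2 units, time = 13
  J3 runs 1 units, time = 14
  J1 runs 2 units, time = 16
  J1 runs 2 units, time = 18
  J1 runs 2 units, time = 20
  J1 runs 1 units, time = 21
Finish times: [21, 9, 14]
Average turnaround = 44/3 = 14.6667

14.6667
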